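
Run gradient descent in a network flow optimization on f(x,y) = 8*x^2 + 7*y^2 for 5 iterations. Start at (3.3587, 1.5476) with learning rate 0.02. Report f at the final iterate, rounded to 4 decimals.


Gradient descent on f(x,y) = 8*x^2 + 7*y^2.
Starting point: (3.3587, 1.5476), alpha = 0.02
Step 1: grad_x = 2*8*3.3587 = 53.7392, grad_y = 2*7*1.5476 = 21.6664
  x_1 = 3.3587 - 0.02*53.7392 = 2.2839
  y_1 = 1.5476 - 0.02*21.6664 = 1.1143
Step 2: grad_x = 2*8*2.2839 = 36.5427, grad_y = 2*7*1.1143 = 15.5998
  x_2 = 2.2839 - 0.02*36.5427 = 1.5531
  y_2 = 1.1143 - 0.02*15.5998 = 0.8023
Step 3: grad_x = 2*8*1.5531 = 24.849, grad_y = 2*7*0.8023 = 11.2319
  x_3 = 1.5531 - 0.02*24.849 = 1.0561
  y_3 = 0.8023 - 0.02*11.2319 = 0.5776
Step 4: grad_x = 2*8*1.0561 = 16.8973, grad_y = 2*7*0.5776 = 8.0869
  x_4 = 1.0561 - 0.02*16.8973 = 0.7181
  y_4 = 0.5776 - 0.02*8.0869 = 0.4159
Step 5: grad_x = 2*8*0.7181 = 11.4902, grad_y = 2*7*0.4159 = 5.8226
  x_5 = 0.7181 - 0.02*11.4902 = 0.4883
  y_5 = 0.4159 - 0.02*5.8226 = 0.2994
f(0.4883, 0.2994) = 8*0.4883^2 + 7*0.2994^2 = 2.5354


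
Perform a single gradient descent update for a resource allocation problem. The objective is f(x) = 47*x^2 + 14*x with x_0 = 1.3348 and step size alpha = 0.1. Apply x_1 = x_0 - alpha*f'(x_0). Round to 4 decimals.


We compute the gradient at x_0 and apply the update.
f'(x) = 94*x + 14
f'(1.3348) = 94*1.3348 + 14 = 139.4712
x_1 = 1.3348 - 0.1*139.4712 = -12.6123


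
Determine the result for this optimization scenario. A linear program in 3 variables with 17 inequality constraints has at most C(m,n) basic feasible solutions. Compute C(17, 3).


Each vertex corresponds to some choice of n active constraints out of m, so the number of vertices is at most C(m, n) = m! / (n!(m-n)!).
m = 17, n = 3
Numerator: 17 * 16 * 15
Denominator: 3! = 6
C(17, 3) = 680


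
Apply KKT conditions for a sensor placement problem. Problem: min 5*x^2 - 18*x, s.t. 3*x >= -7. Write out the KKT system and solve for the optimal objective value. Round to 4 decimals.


Step 1: Try lambda = 0 (constraint inactive).
Stationarity: 2*5*x - 18 = 0
x* = 18/(2*5) = 1.8
Check constraint: 3*1.8 = 5.4 >= -7 -- satisfied.
Step 2: Compute optimal value.
f(x*) = 5*1.8^2 - 18*1.8 = -16.2


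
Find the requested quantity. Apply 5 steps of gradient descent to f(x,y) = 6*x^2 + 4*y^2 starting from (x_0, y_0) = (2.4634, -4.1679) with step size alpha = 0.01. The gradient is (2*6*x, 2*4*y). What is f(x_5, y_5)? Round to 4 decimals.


Gradient descent on f(x,y) = 6*x^2 + 4*y^2.
Starting point: (2.4634, -4.1679), alpha = 0.01
Step 1: grad_x = 2*6*2.4634 = 29.5608, grad_y = 2*4*-4.1679 = -33.3432
  x_1 = 2.4634 - 0.01*29.5608 = 2.1678
  y_1 = -4.1679 - 0.01*-33.3432 = -3.8345
Step 2: grad_x = 2*6*2.1678 = 26.0135, grad_y = 2*4*-3.8345 = -30.6757
  x_2 = 2.1678 - 0.01*26.0135 = 1.9077
  y_2 = -3.8345 - 0.01*-30.6757 = -3.5277
Step 3: grad_x = 2*6*1.9077 = 22.8919, grad_y = 2*4*-3.5277 = -28.2217
  x_3 = 1.9077 - 0.01*22.8919 = 1.6787
  y_3 = -3.5277 - 0.01*-28.2217 = -3.2455
Step 4: grad_x = 2*6*1.6787 = 20.1449, grad_y = 2*4*-3.2455 = -25.9639
  x_4 = 1.6787 - 0.01*20.1449 = 1.4773
  y_4 = -3.2455 - 0.01*-25.9639 = -2.9859
Step 5: grad_x = 2*6*1.4773 = 17.7275, grad_y = 2*4*-2.9859 = -23.8868
  x_5 = 1.4773 - 0.01*17.7275 = 1.3
  y_5 = -2.9859 - 0.01*-23.8868 = -2.747
f(1.3, -2.747) = 6*1.3^2 + 4*(-2.747)^2 = 40.324


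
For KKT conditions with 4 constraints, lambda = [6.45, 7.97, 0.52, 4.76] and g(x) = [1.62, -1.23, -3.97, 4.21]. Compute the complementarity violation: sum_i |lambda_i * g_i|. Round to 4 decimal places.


KKT complementary slackness check:
lambda_1 * g_1 = 6.45 * 1.62 = 10.449
lambda_2 * g_2 = 7.97 * -1.23 = -9.8031
lambda_3 * g_3 = 0.52 * -3.97 = -2.0644
lambda_4 * g_4 = 4.76 * 4.21 = 20.0396
Total violation = 10.449 + 9.8031 + 2.0644 + 20.0396 = 42.3561


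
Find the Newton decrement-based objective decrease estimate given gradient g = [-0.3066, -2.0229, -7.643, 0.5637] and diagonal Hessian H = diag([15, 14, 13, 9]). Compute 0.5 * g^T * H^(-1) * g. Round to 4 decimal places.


Step 1: H is diagonal, so H^(-1) * g = [-0.0204, -0.1445, -0.5879, 0.0626].
Step 2: g^T H^(-1) g = sum_i g_i^2 / H_ii
  = (-0.3066)^2/15 + (-2.0229)^2/14 + (-7.643)^2/13 + (0.5637)^2/9
  = 0.0063 + 0.2923 + 4.4935 + 0.0353 = 4.8274
Step 3: Objective decrease = 0.5 * g^T H^(-1) g = 2.4137


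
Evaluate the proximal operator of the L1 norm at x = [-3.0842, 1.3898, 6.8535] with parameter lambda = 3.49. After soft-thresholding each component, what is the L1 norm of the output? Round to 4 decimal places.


Soft-thresholding with lambda = 3.49:
prox(-3.0842) = sign(-3.0842)*max(|-3.0842| - 3.49, 0) = 0.0
prox(1.3898) = sign(1.3898)*max(|1.3898| - 3.49, 0) = 0.0
prox(6.8535) = sign(6.8535)*max(|6.8535| - 3.49, 0) = 3.3635
prox(x) = [0.0, 0.0, 3.3635]
||prox(x)||_1 = 0.0 + 0.0 + 3.3635 = 3.3635


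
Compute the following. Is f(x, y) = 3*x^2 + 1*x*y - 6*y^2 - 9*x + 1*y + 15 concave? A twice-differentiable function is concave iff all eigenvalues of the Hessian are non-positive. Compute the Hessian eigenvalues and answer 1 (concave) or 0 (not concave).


The Hessian of f(x,y) = 3*x^2 + 1*x*y - 6*y^2 - 9*x + 1*y + 15 is:
H = [[6, 1], [1, -12]]
Trace = 6 - 12 = -6
Determinant = 6*-12 - (1)^2 = -73
Discriminant = (-6)^2 - 4*-73 = 328.0
Eigenvalues: lambda_1 = -12.0554, lambda_2 = 6.0554
The function is not concave.

0


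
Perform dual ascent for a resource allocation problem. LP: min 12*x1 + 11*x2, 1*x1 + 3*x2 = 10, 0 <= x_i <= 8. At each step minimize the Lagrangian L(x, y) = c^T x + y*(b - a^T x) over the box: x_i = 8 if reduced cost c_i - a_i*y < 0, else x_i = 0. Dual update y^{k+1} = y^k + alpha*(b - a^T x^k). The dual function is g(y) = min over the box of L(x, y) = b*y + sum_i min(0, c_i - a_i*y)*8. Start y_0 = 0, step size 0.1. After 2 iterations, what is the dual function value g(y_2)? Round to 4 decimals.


Dual ascent for LP: min 12*x1 + 11*x2, 1*x1 + 3*x2 = 10, 0 <= x_i <= 8
Step 1: y^k = 0.0, reduced costs: (12.0, 11.0)
  x^k = (0.0, 0.0), subgradient = b - a^T x = 10.0
  y^{k+1} = 0.0 + 0.1*10.0 = 1.0
Step 2: y^k = 1.0, reduced costs: (11.0, 8.0)
  x^k = (0.0, 0.0), subgradient = b - a^T x = 10.0
  y^{k+1} = 1.0 + 0.1*10.0 = 2.0
Dual objective at y_2 = 2.0: reduced costs (10.0, 5.0), box minimizer x = (0.0, 0.0)
g(y_2) = b*y + (c1 - a1*y)*x1 + (c2 - a2*y)*x2 = 10*2.0 + 10.0*0.0 + 5.0*0.0 = 20.0 + 0.0 + 0.0 = 20.0


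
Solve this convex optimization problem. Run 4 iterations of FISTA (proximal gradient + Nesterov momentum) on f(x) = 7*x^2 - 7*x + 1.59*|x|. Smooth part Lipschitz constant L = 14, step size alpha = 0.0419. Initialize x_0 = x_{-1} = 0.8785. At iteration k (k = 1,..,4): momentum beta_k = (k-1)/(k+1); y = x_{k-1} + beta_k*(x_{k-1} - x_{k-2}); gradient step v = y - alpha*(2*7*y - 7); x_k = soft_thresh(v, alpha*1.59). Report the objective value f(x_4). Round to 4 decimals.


FISTA on f(x) = 7*x^2 - 7*x + 1.59*|x|
L = 14, alpha = 0.0419
Iteration 1: beta = 0.0, y = 0.8785 + 0.0*(0.8785 - 0.8785) = 0.8785
  grad(y) = 5.299, v = y - alpha*grad = 0.6565
  prox(v) = soft_thresh(0.6565, 0.0666) = 0.5899
Iteration 2: beta = 0.3333, y = 0.5899 + 0.3333*(0.5899 - 0.8785) = 0.4936
  grad(y) = -0.0891, v = y - alpha*grad = 0.4974
  prox(v) = soft_thresh(0.4974, 0.0666) = 0.4307
Iteration 3: beta = 0.5, y = 0.4307 + 0.5*(0.4307 - 0.5899) = 0.3512
  grad(y) = -2.0833, v = y - alpha*grad = 0.4385
  prox(v) = soft_thresh(0.4385, 0.0666) = 0.3719
Iteration 4: beta = 0.6, y = 0.3719 + 0.6*(0.3719 - 0.4307) = 0.3365
  grad(y) = -2.2885, v = y - alpha*grad = 0.4324
  prox(v) = soft_thresh(0.4324, 0.0666) = 0.3658
f(x_4) = 7*0.3658^2 - 7*0.3658 + 1.59*|0.3658| = -1.0423


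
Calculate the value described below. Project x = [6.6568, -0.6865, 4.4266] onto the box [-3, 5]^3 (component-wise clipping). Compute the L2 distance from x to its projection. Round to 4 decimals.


Project each component onto [-3, 5].
clip(6.6568) = 5.0, clip(-0.6865) = -0.6865, clip(4.4266) = 4.4266
Projection = [5.0, -0.6865, 4.4266]
Squared diffs: [2.745, 0.0, 0.0]
Distance = sqrt(2.745) = 1.6568


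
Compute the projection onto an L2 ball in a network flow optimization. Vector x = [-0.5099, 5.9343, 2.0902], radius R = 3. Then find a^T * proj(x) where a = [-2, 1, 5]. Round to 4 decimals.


Step 1: Compute ||x|| (intermediates to 6 decimals).
||x|| = sqrt((-0.5099)^2 + 5.9343^2 + 2.0902^2) = 6.312278
Step 2: Project.
Since ||x|| > R, scale = R/||x|| = 3/6.312278 = 0.475264, proj(x) = scale * x
proj(x) = [-0.242337, 2.820359, 0.993397]
Step 3: Dot product.
a^T * proj(x) = -2*(-0.242337) + 1*2.820359 + 5*0.993397 = 8.272


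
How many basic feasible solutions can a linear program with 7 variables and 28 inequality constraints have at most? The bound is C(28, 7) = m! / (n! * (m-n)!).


Each vertex corresponds to some choice of n active constraints out of m, so the number of vertices is at most C(m, n) = m! / (n!(m-n)!).
m = 28, n = 7
Numerator: 28 * 27 * 26 * 25 * 24 * 23 * 22
Denominator: 7! = 5040
C(28, 7) = 1184040


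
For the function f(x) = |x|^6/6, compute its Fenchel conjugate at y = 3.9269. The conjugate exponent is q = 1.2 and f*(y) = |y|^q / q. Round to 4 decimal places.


The conjugate exponent q satisfies 1/p + 1/q = 1.
p = 6, so q = 6/(6 - 1) = 1.2
|y|^q = 3.9269^1.2 = 5.1625
f*(3.9269) = 5.1625 / 1.2 = 4.3021


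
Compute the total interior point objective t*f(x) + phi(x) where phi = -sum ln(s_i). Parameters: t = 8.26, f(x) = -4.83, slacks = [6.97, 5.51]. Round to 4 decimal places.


Step 1: Compute log-barrier.
ln values: [1.9416, 1.7066]
phi = -(1.9416 + 1.7066) = -3.6482
Step 2: Compute augmented objective.
t*f(x) = 8.26*-4.83 = -39.8958
Total = -39.8958 - 3.6482 = -43.544


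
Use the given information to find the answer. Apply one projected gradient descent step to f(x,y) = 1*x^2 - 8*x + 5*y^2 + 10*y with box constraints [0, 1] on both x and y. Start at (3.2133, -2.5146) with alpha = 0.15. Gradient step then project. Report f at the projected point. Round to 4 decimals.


Step 1: Compute gradient at (3.2133, -2.5146).
grad_x = 2*1*3.2133 - 8 = -1.5734
grad_y = 2*5*-2.5146 + 10 = -15.146
Step 2: Gradient step.
x_raw = 3.2133 - 0.15*-1.5734 = 3.4493
y_raw = -2.5146 - 0.15*-15.146 = -0.2427
Step 3: Project onto [0, 1].
x_proj = clip(3.4493) = 1.0
y_proj = clip(-0.2427) = 0.0
Step 4: Evaluate f.
f(1.0, 0.0) = -7.0


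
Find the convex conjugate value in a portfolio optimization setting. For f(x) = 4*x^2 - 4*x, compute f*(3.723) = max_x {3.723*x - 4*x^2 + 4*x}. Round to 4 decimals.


f*(y) = sup_x {y*x - a*x^2 - b*x} = sup_x {(y-b)*x - a*x^2}
FOC: (y - b) - 2a*x = 0 => x* = (y - b)/(2a)
x* = (3.723 + 4)/(2*4) = 0.9654
f*(3.723) = (y-b)^2/(4a) = (3.723 + 4)^2/(4*4)
= 59.6447/16 = 3.7278


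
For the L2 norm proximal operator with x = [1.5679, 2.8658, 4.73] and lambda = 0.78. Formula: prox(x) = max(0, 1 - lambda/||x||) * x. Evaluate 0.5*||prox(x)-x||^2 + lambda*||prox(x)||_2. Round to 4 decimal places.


Step 1: Compute ||x||.
||x|| = 5.7484
Step 2: Compute scaling factor.
scale = max(0, 1 - 0.78/5.7484) = 0.8643
Step 3: prox(x) = [1.3552, 2.4769, 4.0882]
||prox(x)|| = 4.9684
Step 4: Proximal objective.
0.5*||prox-x||^2 = 0.3042
lambda*||prox|| = 3.8754
Total = 4.1795


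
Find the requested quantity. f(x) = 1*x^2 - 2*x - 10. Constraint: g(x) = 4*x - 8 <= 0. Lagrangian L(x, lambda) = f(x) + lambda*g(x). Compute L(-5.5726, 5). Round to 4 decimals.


Step 1: Evaluate f(x).
f(-5.5726) = 1*(-5.5726)^2 - 2*(-5.5726) - 10 = 32.1991
Step 2: Evaluate g(x).
g(-5.5726) = 4*-5.5726 - 8 = -30.2904
Step 3: Compute Lagrangian.
L = 32.1991 + 5*-30.2904 = -119.2529


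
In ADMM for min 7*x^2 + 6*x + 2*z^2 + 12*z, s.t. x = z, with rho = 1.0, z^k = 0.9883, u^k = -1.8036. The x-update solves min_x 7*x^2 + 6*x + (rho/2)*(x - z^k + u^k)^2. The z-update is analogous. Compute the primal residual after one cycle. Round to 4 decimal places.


ADMM iteration with rho = 1.0, z^k = 0.9883, u^k = -1.8036
Step 1: x-update.
Minimize 7*x^2 + 6*x + (1.0/2)*(x - 0.9883 - 1.8036)^2
FOC: (2*7 + 1.0)*x = -6 + 1.0*(0.9883 + 1.8036)
x^{k+1} = -0.2139
Step 2: z-update.
Minimize 2*z^2 + 12*z + (1.0/2)*(-0.2139 - z - 1.8036)^2
FOC: (2*2 + 1.0)*z = -12 + 1.0*(-0.2139 - 1.8036)
z^{k+1} = -2.8035
Step 3: u-update.
u^{k+1} = -1.8036 - 0.2139 + 2.8035 = 0.786
Step 4: Primal residual = |-0.2139 + 2.8035| = 2.5896


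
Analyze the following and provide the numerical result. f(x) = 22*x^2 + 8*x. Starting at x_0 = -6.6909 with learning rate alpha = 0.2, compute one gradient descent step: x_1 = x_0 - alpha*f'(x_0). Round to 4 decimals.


We compute the gradient at x_0 and apply the update.
f'(x) = 44*x + 8
f'(-6.6909) = 44*-6.6909 + 8 = -286.3996
x_1 = -6.6909 - 0.2*-286.3996 = 50.589


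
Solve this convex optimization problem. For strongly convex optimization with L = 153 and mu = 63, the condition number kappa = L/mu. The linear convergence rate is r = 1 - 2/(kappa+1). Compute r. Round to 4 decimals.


Step 1: Compute the condition number.
kappa = L/mu = 153/63 = 2.4286
Step 2: Compute the convergence rate.
r = 1 - 2/(kappa + 1) = 1 - 2*mu/(L + mu) = (L - mu)/(L + mu) = 90/216 = 0.4167


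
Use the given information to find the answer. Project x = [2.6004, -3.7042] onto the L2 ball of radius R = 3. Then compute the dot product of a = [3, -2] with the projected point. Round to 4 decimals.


Step 1: Compute ||x|| (intermediates to 6 decimals).
||x|| = sqrt(2.6004^2 + (-3.7042)^2) = 4.525834
Step 2: Project.
Since ||x|| > R, scale = R/||x|| = 3/4.525834 = 0.662861, proj(x) = scale * x
proj(x) = [1.723704, -2.45537]
Step 3: Dot product.
a^T * proj(x) = 3*1.723704 - 2*(-2.45537) = 10.0819


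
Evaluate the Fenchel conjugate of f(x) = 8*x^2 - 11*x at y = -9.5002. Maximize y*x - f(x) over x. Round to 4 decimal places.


f*(y) = sup_x {y*x - a*x^2 - b*x} = sup_x {(y-b)*x - a*x^2}
FOC: (y - b) - 2a*x = 0 => x* = (y - b)/(2a)
x* = (-9.5002 + 11)/(2*8) = 0.0937
f*(-9.5002) = (y-b)^2/(4a) = (-9.5002 + 11)^2/(4*8)
= 2.2494/32 = 0.0703


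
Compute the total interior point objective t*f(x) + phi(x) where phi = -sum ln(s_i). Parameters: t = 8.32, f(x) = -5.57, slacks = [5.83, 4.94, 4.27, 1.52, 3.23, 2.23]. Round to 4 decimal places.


Step 1: Compute log-barrier.
ln values: [1.763, 1.5974, 1.4516, 0.4187, 1.1725, 0.802]
phi = -(1.763 + 1.5974 + 1.4516 + 0.4187 + 1.1725 + 0.802) = -7.2052
Step 2: Compute augmented objective.
t*f(x) = 8.32*-5.57 = -46.3424
Total = -46.3424 - 7.2052 = -53.5476


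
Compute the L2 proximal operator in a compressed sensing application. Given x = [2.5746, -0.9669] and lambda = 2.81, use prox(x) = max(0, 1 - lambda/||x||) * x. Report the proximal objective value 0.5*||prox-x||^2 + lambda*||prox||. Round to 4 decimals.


Step 1: Compute ||x||.
||x|| = 2.7502
Step 2: Compute scaling factor.
scale = max(0, 1 - 2.81/2.7502) = 0.0
Step 3: prox(x) = [0.0, -0.0]
||prox(x)|| = 0.0
Step 4: Proximal objective.
0.5*||prox-x||^2 = 3.7817
lambda*||prox|| = 0.0
Total = 3.7817


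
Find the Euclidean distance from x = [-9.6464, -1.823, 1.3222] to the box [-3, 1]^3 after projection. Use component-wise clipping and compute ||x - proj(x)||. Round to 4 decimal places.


Project each component onto [-3, 1].
clip(-9.6464) = -3.0, clip(-1.823) = -1.823, clip(1.3222) = 1.0
Projection = [-3.0, -1.823, 1.0]
Squared diffs: [44.1746, 0.0, 0.1038]
Distance = sqrt(44.2784) = 6.6542


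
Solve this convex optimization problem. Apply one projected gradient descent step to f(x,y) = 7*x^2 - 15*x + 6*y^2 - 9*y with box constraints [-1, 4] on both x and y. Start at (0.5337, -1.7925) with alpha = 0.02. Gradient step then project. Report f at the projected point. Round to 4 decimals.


Step 1: Compute gradient at (0.5337, -1.7925).
grad_x = 2*7*0.5337 - 15 = -7.5282
grad_y = 2*6*-1.7925 - 9 = -30.51
Step 2: Gradient step.
x_raw = 0.5337 - 0.02*-7.5282 = 0.6843
y_raw = -1.7925 - 0.02*-30.51 = -1.1823
Step 3: Project onto [-1, 4].
x_proj = clip(0.6843) = 0.6843
y_proj = clip(-1.1823) = -1.0
Step 4: Evaluate f.
f(0.6843, -1.0) = 8.0136


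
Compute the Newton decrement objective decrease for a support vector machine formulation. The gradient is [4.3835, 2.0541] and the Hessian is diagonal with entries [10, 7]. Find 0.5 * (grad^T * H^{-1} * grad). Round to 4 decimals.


Step 1: H is diagonal, so H^(-1) * g = [0.4384, 0.2934].
Step 2: g^T H^(-1) g = sum_i g_i^2 / H_ii
  = (4.3835)^2/10 + (2.0541)^2/7
  = 1.9215 + 0.6028 = 2.5243
Step 3: Objective decrease = 0.5 * g^T H^(-1) g = 1.2621


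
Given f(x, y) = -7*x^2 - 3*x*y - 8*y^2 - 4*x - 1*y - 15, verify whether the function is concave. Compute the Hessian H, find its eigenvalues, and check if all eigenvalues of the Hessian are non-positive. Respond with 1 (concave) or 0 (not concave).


The Hessian of f(x,y) = -7*x^2 - 3*x*y - 8*y^2 - 4*x - 1*y - 15 is:
H = [[-14, -3], [-3, -16]]
Trace = -14 - 16 = -30
Determinant = -14*-16 - (-3)^2 = 215
Discriminant = (-30)^2 - 4*215 = 40.0
Eigenvalues: lambda_1 = -18.1623, lambda_2 = -11.8377
The function is concave.

1


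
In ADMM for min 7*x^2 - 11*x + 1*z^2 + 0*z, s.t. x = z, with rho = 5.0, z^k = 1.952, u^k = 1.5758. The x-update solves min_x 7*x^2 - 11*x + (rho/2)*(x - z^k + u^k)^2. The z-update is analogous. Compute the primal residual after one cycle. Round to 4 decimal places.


ADMM iteration with rho = 5.0, z^k = 1.952, u^k = 1.5758
Step 1: x-update.
Minimize 7*x^2 - 11*x + (5.0/2)*(x - 1.952 + 1.5758)^2
FOC: (2*7 + 5.0)*x = 11 + 5.0*(1.952 - 1.5758)
x^{k+1} = 0.6779
Step 2: z-update.
Minimize 1*z^2 + 0*z + (5.0/2)*(0.6779 - z + 1.5758)^2
FOC: (2*1 + 5.0)*z = 0 + 5.0*(0.6779 + 1.5758)
z^{k+1} = 1.6098
Step 3: u-update.
u^{k+1} = 1.5758 + 0.6779 - 1.6098 = 0.6439
Step 4: Primal residual = |0.6779 - 1.6098| = 0.9319


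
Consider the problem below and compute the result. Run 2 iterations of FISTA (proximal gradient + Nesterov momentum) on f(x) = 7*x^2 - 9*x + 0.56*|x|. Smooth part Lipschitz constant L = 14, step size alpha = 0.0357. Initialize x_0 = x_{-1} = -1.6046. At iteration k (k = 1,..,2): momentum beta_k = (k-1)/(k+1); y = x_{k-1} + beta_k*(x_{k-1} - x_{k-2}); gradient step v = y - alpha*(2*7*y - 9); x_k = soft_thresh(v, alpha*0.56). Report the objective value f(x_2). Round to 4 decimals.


FISTA on f(x) = 7*x^2 - 9*x + 0.56*|x|
L = 14, alpha = 0.0357
Iteration 1: beta = 0.0, y = -1.6046 + 0.0*(-1.6046 + 1.6046) = -1.6046
  grad(y) = -31.4644, v = y - alpha*grad = -0.4813
  prox(v) = soft_thresh(-0.4813, 0.02) = -0.4613
Iteration 2: beta = 0.3333, y = -0.4613 + 0.3333*(-0.4613 + 1.6046) = -0.0802
  grad(y) = -10.1233, v = y - alpha*grad = 0.2812
  prox(v) = soft_thresh(0.2812, 0.02) = 0.2612
f(x_2) = 7*0.2612^2 - 9*0.2612 + 0.56*|0.2612| = -1.7268


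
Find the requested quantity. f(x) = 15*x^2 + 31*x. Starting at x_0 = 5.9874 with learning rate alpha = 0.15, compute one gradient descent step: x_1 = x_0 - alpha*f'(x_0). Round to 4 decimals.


We compute the gradient at x_0 and apply the update.
f'(x) = 30*x + 31
f'(5.9874) = 30*5.9874 + 31 = 210.622
x_1 = 5.9874 - 0.15*210.622 = -25.6059


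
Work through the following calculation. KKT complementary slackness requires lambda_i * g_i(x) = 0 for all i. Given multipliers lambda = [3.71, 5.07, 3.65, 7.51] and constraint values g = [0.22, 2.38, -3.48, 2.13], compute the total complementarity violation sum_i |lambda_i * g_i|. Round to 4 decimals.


KKT complementary slackness check:
lambda_1 * g_1 = 3.71 * 0.22 = 0.8162
lambda_2 * g_2 = 5.07 * 2.38 = 12.0666
lambda_3 * g_3 = 3.65 * -3.48 = -12.702
lambda_4 * g_4 = 7.51 * 2.13 = 15.9963
Total violation = 0.8162 + 12.0666 + 12.702 + 15.9963 = 41.5811


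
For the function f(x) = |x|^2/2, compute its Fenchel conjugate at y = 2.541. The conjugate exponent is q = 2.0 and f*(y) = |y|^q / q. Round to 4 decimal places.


The conjugate exponent q satisfies 1/p + 1/q = 1.
p = 2, so q = 2/(2 - 1) = 2.0
|y|^q = 2.541^2.0 = 6.4567
f*(2.541) = 6.4567 / 2.0 = 3.2283


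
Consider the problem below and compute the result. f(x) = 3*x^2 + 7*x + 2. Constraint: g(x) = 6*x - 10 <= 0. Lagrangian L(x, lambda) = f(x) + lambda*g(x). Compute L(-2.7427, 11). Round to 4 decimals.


Step 1: Evaluate f(x).
f(-2.7427) = 3*(-2.7427)^2 + 7*(-2.7427) + 2 = 5.3683
Step 2: Evaluate g(x).
g(-2.7427) = 6*-2.7427 - 10 = -26.4562
Step 3: Compute Lagrangian.
L = 5.3683 + 11*-26.4562 = -285.6499


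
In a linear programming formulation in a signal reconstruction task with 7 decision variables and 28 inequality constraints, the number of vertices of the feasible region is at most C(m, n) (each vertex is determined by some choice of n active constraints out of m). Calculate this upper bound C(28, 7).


Each vertex corresponds to some choice of n active constraints out of m, so the number of vertices is at most C(m, n) = m! / (n!(m-n)!).
m = 28, n = 7
Numerator: 28 * 27 * 26 * 25 * 24 * 23 * 22
Denominator: 7! = 5040
C(28, 7) = 1184040


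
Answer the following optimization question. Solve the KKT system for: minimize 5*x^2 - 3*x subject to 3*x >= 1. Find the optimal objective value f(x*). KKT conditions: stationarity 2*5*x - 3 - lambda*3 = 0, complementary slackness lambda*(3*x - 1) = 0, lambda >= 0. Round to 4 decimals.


Step 1: Try lambda = 0 (constraint inactive).
x_unc = 3/(2*5) = 0.3
Check: 3*0.3 = 0.9 < 1 -- violated!
Step 2: Constraint must be active: 3*x = 1
x* = 1/3 = 0.3333 (rounded; the exact value 1/3 is used below)
lambda = (2*5*(1/3) - 3)/3 = 0.1111
Step 3: Compute optimal value.
f(x*) = 5*(1/3)^2 - 3*(1/3) = -0.4444


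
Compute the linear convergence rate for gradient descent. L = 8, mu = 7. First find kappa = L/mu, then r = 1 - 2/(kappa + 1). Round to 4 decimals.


Step 1: Compute the condition number.
kappa = L/mu = 8/7 = 1.1429
Step 2: Compute the convergence rate.
r = 1 - 2/(kappa + 1) = 1 - 2*mu/(L + mu) = (L - mu)/(L + mu) = 1/15 = 0.0667


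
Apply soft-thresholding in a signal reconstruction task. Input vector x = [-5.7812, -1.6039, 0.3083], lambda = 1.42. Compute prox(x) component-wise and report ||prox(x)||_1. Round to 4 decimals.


Soft-thresholding with lambda = 1.42:
prox(-5.7812) = sign(-5.7812)*max(|-5.7812| - 1.42, 0) = -4.3612
prox(-1.6039) = sign(-1.6039)*max(|-1.6039| - 1.42, 0) = -0.1839
prox(0.3083) = sign(0.3083)*max(|0.3083| - 1.42, 0) = 0.0
prox(x) = [-4.3612, -0.1839, 0.0]
||prox(x)||_1 = 4.3612 + 0.1839 + 0.0 = 4.5451


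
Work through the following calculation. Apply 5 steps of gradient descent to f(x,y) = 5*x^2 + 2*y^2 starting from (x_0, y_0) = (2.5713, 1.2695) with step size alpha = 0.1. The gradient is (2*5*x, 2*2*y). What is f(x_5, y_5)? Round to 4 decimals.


Gradient descent on f(x,y) = 5*x^2 + 2*y^2.
Starting point: (2.5713, 1.2695), alpha = 0.1
Step 1: grad_x = 2*5*2.5713 = 25.713, grad_y = 2*2*1.2695 = 5.078
  x_1 = 2.5713 - 0.1*25.713 = -0.0
  y_1 = 1.2695 - 0.1*5.078 = 0.7617
Step 2: grad_x = 2*5*-0.0 = -0.0, grad_y = 2*2*0.7617 = 3.0468
  x_2 = -0.0 - 0.1*-0.0 = 0.0
  y_2 = 0.7617 - 0.1*3.0468 = 0.457
Step 3: grad_x = 2*5*0.0 = 0.0, grad_y = 2*2*0.457 = 1.8281
  x_3 = 0.0 - 0.1*0.0 = 0.0
  y_3 = 0.457 - 0.1*1.8281 = 0.2742
Step 4: grad_x = 2*5*0.0 = 0.0, grad_y = 2*2*0.2742 = 1.0968
  x_4 = 0.0 - 0.1*0.0 = 0.0
  y_4 = 0.2742 - 0.1*1.0968 = 0.1645
Step 5: grad_x = 2*5*0.0 = 0.0, grad_y = 2*2*0.1645 = 0.6581
  x_5 = 0.0 - 0.1*0.0 = 0.0
  y_5 = 0.1645 - 0.1*0.6581 = 0.0987
f(0.0, 0.0987) = 5*0.0^2 + 2*0.0987^2 = 0.0195


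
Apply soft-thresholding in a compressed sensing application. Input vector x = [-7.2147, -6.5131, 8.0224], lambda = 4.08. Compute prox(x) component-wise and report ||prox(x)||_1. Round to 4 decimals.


Soft-thresholding with lambda = 4.08:
prox(-7.2147) = sign(-7.2147)*max(|-7.2147| - 4.08, 0) = -3.1347
prox(-6.5131) = sign(-6.5131)*max(|-6.5131| - 4.08, 0) = -2.4331
prox(8.0224) = sign(8.0224)*max(|8.0224| - 4.08, 0) = 3.9424
prox(x) = [-3.1347, -2.4331, 3.9424]
||prox(x)||_1 = 3.1347 + 2.4331 + 3.9424 = 9.5102


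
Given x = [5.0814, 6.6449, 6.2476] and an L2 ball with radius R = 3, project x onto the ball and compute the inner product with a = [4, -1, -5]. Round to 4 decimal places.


Step 1: Compute ||x|| (intermediates to 6 decimals).
||x|| = sqrt(5.0814^2 + 6.6449^2 + 6.2476^2) = 10.440681
Step 2: Project.
Since ||x|| > R, scale = R/||x|| = 3/10.440681 = 0.287338, proj(x) = scale * x
proj(x) = [1.460079, 1.909332, 1.795173]
Step 3: Dot product.
a^T * proj(x) = 4*1.460079 - 1*1.909332 - 5*1.795173 = -5.0449


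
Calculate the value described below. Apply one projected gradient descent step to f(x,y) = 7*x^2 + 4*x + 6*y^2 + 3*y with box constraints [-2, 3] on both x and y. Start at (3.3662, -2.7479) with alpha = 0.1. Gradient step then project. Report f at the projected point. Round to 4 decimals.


Step 1: Compute gradient at (3.3662, -2.7479).
grad_x = 2*7*3.3662 + 4 = 51.1268
grad_y = 2*6*-2.7479 + 3 = -29.9748
Step 2: Gradient step.
x_raw = 3.3662 - 0.1*51.1268 = -1.7465
y_raw = -2.7479 - 0.1*-29.9748 = 0.2496
Step 3: Project onto [-2, 3].
x_proj = clip(-1.7465) = -1.7465
y_proj = clip(0.2496) = 0.2496
Step 4: Evaluate f.
f(-1.7465, 0.2496) = 15.4879


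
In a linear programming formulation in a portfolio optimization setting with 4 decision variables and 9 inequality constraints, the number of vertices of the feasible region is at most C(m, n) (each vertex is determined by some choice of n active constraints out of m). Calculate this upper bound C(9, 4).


Each vertex corresponds to some choice of n active constraints out of m, so the number of vertices is at most C(m, n) = m! / (n!(m-n)!).
m = 9, n = 4
Numerator: 9 * 8 * 7 * 6
Denominator: 4! = 24
C(9, 4) = 126


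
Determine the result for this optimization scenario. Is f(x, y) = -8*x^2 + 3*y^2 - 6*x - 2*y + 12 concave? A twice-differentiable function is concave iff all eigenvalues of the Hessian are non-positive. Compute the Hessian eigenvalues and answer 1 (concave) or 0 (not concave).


The Hessian of f(x,y) = -8*x^2 + 3*y^2 - 6*x - 2*y + 12 is:
H = [[-16, 0], [0, 6]]
Trace = -16 + 6 = -10
Determinant = -16*6 - (0)^2 = -96
Discriminant = (-10)^2 - 4*-96 = 484.0
Eigenvalues: lambda_1 = -16.0, lambda_2 = 6.0
The function is not concave.

0


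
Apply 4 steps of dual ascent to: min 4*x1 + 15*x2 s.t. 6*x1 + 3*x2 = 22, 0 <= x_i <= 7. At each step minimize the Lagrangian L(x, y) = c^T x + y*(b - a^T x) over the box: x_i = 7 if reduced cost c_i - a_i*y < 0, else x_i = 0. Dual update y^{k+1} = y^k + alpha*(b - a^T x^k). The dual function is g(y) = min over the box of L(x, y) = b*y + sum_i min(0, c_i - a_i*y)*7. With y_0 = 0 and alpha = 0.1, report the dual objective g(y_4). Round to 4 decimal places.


Dual ascent for LP: min 4*x1 + 15*x2, 6*x1 + 3*x2 = 22, 0 <= x_i <= 7
Step 1: y^k = 0.0, reduced costs: (4.0, 15.0)
  x^k = (0.0, 0.0), subgradient = b - a^T x = 22.0
  y^{k+1} = 0.0 + 0.1*22.0 = 2.2
Step 2: y^k = 2.2, reduced costs: (-9.2, 8.4)
  x^k = (7.0, 0.0), subgradient = b - a^T x = -20.0
  y^{k+1} = 2.2 + 0.1*-20.0 = 0.2
Step 3: y^k = 0.2, reduced costs: (2.8, 14.4)
  x^k = (0.0, 0.0), subgradient = b - a^T x = 22.0
  y^{k+1} = 0.2 + 0.1*22.0 = 2.4
Step 4: y^k = 2.4, reduced costs: (-10.4, 7.8)
  x^k = (7.0, 0.0), subgradient = b - a^T x = -20.0
  y^{k+1} = 2.4 + 0.1*-20.0 = 0.4
Dual objective at y_4 = 0.4: reduced costs (1.6, 13.8), box minimizer x = (0.0, 0.0)
g(y_4) = b*y + (c1 - a1*y)*x1 + (c2 - a2*y)*x2 = 22*0.4 + 1.6*0.0 + 13.8*0.0 = 8.8 + 0.0 + 0.0 = 8.8


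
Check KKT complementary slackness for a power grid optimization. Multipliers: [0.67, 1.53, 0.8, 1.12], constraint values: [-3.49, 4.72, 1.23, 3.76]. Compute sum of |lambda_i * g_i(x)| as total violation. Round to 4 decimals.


KKT complementary slackness check:
lambda_1 * g_1 = 0.67 * -3.49 = -2.3383
lambda_2 * g_2 = 1.53 * 4.72 = 7.2216
lambda_3 * g_3 = 0.8 * 1.23 = 0.984
lambda_4 * g_4 = 1.12 * 3.76 = 4.2112
Total violation = 2.3383 + 7.2216 + 0.984 + 4.2112 = 14.7551


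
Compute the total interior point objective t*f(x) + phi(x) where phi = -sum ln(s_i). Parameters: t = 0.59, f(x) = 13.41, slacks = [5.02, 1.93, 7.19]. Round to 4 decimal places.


Step 1: Compute log-barrier.
ln values: [1.6134, 0.6575, 1.9727]
phi = -(1.6134 + 0.6575 + 1.9727) = -4.2436
Step 2: Compute augmented objective.
t*f(x) = 0.59*13.41 = 7.9119
Total = 7.9119 - 4.2436 = 3.6683


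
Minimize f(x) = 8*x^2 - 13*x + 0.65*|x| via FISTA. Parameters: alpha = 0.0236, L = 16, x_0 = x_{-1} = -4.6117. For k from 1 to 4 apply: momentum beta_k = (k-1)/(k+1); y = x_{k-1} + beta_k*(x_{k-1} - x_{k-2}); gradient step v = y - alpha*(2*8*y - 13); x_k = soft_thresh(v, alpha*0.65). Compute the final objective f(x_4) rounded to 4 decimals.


FISTA on f(x) = 8*x^2 - 13*x + 0.65*|x|
L = 16, alpha = 0.0236
Iteration 1: beta = 0.0, y = -4.6117 + 0.0*(-4.6117 + 4.6117) = -4.6117
  grad(y) = -86.7872, v = y - alpha*grad = -2.5635
  prox(v) = soft_thresh(-2.5635, 0.0153) = -2.5482
Iteration 2: beta = 0.3333, y = -2.5482 + 0.3333*(-2.5482 + 4.6117) = -1.8603
  grad(y) = -42.7655, v = y - alpha*grad = -0.8511
  prox(v) = soft_thresh(-0.8511, 0.0153) = -0.8357
Iteration 3: beta = 0.5, y = -0.8357 + 0.5*(-0.8357 + 2.5482) = 0.0205
  grad(y) = -12.6722, v = y - alpha*grad = 0.3195
  prox(v) = soft_thresh(0.3195, 0.0153) = 0.3042
Iteration 4: beta = 0.6, y = 0.3042 + 0.6*(0.3042 + 0.8357) = 0.9882
  grad(y) = 2.8109, v = y - alpha*grad = 0.9218
  prox(v) = soft_thresh(0.9218, 0.0153) = 0.9065
f(x_4) = 8*0.9065^2 - 13*0.9065 + 0.65*|0.9065| = -4.6213


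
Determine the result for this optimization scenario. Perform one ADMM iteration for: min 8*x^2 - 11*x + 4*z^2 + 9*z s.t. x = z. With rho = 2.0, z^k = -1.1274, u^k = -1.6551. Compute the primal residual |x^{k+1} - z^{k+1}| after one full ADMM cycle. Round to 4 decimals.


ADMM iteration with rho = 2.0, z^k = -1.1274, u^k = -1.6551
Step 1: x-update.
Minimize 8*x^2 - 11*x + (2.0/2)*(x + 1.1274 - 1.6551)^2
FOC: (2*8 + 2.0)*x = 11 + 2.0*(-1.1274 + 1.6551)
x^{k+1} = 0.6697
Step 2: z-update.
Minimize 4*z^2 + 9*z + (2.0/2)*(0.6697 - z - 1.6551)^2
FOC: (2*4 + 2.0)*z = -9 + 2.0*(0.6697 - 1.6551)
z^{k+1} = -1.0971
Step 3: u-update.
u^{k+1} = -1.6551 + 0.6697 + 1.0971 = 0.1117
Step 4: Primal residual = |0.6697 + 1.0971| = 1.7668


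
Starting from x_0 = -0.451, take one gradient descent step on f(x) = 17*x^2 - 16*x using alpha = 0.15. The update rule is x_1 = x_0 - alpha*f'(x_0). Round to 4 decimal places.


We compute the gradient at x_0 and apply the update.
f'(x) = 34*x - 16
f'(-0.451) = 34*-0.451 - 16 = -31.334
x_1 = -0.451 - 0.15*-31.334 = 4.2491


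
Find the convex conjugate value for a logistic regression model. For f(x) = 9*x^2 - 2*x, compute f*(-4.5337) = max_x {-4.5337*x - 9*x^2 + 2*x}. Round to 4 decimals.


f*(y) = sup_x {y*x - a*x^2 - b*x} = sup_x {(y-b)*x - a*x^2}
FOC: (y - b) - 2a*x = 0 => x* = (y - b)/(2a)
x* = (-4.5337 + 2)/(2*9) = -0.1408
f*(-4.5337) = (y-b)^2/(4a) = (-4.5337 + 2)^2/(4*9)
= 6.4196/36 = 0.1783


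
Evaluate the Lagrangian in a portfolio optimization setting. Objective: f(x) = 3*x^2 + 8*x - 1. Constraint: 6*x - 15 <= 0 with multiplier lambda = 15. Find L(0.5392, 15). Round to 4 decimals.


Step 1: Evaluate f(x).
f(0.5392) = 3*0.5392^2 + 8*0.5392 - 1 = 4.1858
Step 2: Evaluate g(x).
g(0.5392) = 6*0.5392 - 15 = -11.7648
Step 3: Compute Lagrangian.
L = 4.1858 + 15*-11.7648 = -172.2862


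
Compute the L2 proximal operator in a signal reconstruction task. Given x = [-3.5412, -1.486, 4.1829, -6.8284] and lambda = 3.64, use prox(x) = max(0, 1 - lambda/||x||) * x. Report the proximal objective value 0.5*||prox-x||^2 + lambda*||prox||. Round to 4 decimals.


Step 1: Compute ||x||.
||x|| = 8.881
Step 2: Compute scaling factor.
scale = max(0, 1 - 3.64/8.881) = 0.5901
Step 3: prox(x) = [-2.0898, -0.8769, 2.4685, -4.0297]
||prox(x)|| = 5.241
Step 4: Proximal objective.
0.5*||prox-x||^2 = 6.6248
lambda*||prox|| = 19.0772
Total = 25.702


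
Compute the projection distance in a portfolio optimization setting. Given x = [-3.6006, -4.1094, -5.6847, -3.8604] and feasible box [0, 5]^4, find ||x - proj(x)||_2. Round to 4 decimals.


Project each component onto [0, 5].
clip(-3.6006) = 0.0, clip(-4.1094) = 0.0, clip(-5.6847) = 0.0, clip(-3.8604) = 0.0
Projection = [0.0, 0.0, 0.0, 0.0]
Squared diffs: [12.9643, 16.8872, 32.3158, 14.9027]
Distance = sqrt(77.07) = 8.779


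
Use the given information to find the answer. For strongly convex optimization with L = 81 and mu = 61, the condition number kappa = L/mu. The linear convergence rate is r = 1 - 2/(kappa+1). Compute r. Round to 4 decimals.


Step 1: Compute the condition number.
kappa = L/mu = 81/61 = 1.3279
Step 2: Compute the convergence rate.
r = 1 - 2/(kappa + 1) = 1 - 2*mu/(L + mu) = (L - mu)/(L + mu) = 20/142 = 0.1408


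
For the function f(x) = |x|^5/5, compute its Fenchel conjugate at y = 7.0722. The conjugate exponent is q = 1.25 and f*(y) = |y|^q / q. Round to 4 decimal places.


The conjugate exponent q satisfies 1/p + 1/q = 1.
p = 5, so q = 5/(5 - 1) = 1.25
|y|^q = 7.0722^1.25 = 11.533
f*(7.0722) = 11.533 / 1.25 = 9.2264


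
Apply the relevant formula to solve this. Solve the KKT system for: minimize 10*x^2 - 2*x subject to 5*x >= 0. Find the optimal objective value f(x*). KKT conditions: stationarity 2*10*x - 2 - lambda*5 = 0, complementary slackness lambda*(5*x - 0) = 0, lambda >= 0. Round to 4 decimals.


Step 1: Try lambda = 0 (constraint inactive).
Stationarity: 2*10*x - 2 = 0
x* = 2/(2*10) = 0.1
Check constraint: 5*0.1 = 0.5 >= 0 -- satisfied.
Step 2: Compute optimal value.
f(x*) = 10*0.1^2 - 2*0.1 = -0.1


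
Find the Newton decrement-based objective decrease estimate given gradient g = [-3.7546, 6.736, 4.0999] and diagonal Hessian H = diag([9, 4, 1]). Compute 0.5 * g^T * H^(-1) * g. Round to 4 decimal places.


Step 1: H is diagonal, so H^(-1) * g = [-0.4172, 1.684, 4.0999].
Step 2: g^T H^(-1) g = sum_i g_i^2 / H_ii
  = (-3.7546)^2/9 + (6.736)^2/4 + (4.0999)^2/1
  = 1.5663 + 11.3434 + 16.8092 = 29.7189
Step 3: Objective decrease = 0.5 * g^T H^(-1) g = 14.8595


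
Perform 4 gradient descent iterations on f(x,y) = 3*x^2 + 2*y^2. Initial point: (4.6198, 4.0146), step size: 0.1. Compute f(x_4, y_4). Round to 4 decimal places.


Gradient descent on f(x,y) = 3*x^2 + 2*y^2.
Starting point: (4.6198, 4.0146), alpha = 0.1
Step 1: grad_x = 2*3*4.6198 = 27.7188, grad_y = 2*2*4.0146 = 16.0584
  x_1 = 4.6198 - 0.1*27.7188 = 1.8479
  y_1 = 4.0146 - 0.1*16.0584 = 2.4088
Step 2: grad_x = 2*3*1.8479 = 11.0875, grad_y = 2*2*2.4088 = 9.635
  x_2 = 1.8479 - 0.1*11.0875 = 0.7392
  y_2 = 2.4088 - 0.1*9.635 = 1.4453
Step 3: grad_x = 2*3*0.7392 = 4.435, grad_y = 2*2*1.4453 = 5.781
  x_3 = 0.7392 - 0.1*4.435 = 0.2957
  y_3 = 1.4453 - 0.1*5.781 = 0.8672
Step 4: grad_x = 2*3*0.2957 = 1.774, grad_y = 2*2*0.8672 = 3.4686
  x_4 = 0.2957 - 0.1*1.774 = 0.1183
  y_4 = 0.8672 - 0.1*3.4686 = 0.5203
f(0.1183, 0.5203) = 3*0.1183^2 + 2*0.5203^2 = 0.5834


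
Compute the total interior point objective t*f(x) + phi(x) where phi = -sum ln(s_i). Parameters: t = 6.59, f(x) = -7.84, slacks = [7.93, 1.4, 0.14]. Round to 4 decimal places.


Step 1: Compute log-barrier.
ln values: [2.0707, 0.3365, -1.9661]
phi = -(2.0707 + 0.3365 - 1.9661) = -0.441
Step 2: Compute augmented objective.
t*f(x) = 6.59*-7.84 = -51.6656
Total = -51.6656 - 0.441 = -52.1066


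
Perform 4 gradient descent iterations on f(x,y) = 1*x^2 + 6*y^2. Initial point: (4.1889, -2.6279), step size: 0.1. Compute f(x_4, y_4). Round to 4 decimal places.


Gradient descent on f(x,y) = 1*x^2 + 6*y^2.
Starting point: (4.1889, -2.6279), alpha = 0.1
Step 1: grad_x = 2*1*4.1889 = 8.3778, grad_y = 2*6*-2.6279 = -31.5348
  x_1 = 4.1889 - 0.1*8.3778 = 3.3511
  y_1 = -2.6279 - 0.1*-31.5348 = 0.5256
Step 2: grad_x = 2*1*3.3511 = 6.7022, grad_y = 2*6*0.5256 = 6.307
  x_2 = 3.3511 - 0.1*6.7022 = 2.6809
  y_2 = 0.5256 - 0.1*6.307 = -0.1051
Step 3: grad_x = 2*1*2.6809 = 5.3618, grad_y = 2*6*-0.1051 = -1.2614
  x_3 = 2.6809 - 0.1*5.3618 = 2.1447
  y_3 = -0.1051 - 0.1*-1.2614 = 0.021
Step 4: grad_x = 2*1*2.1447 = 4.2894, grad_y = 2*6*0.021 = 0.2523
  x_4 = 2.1447 - 0.1*4.2894 = 1.7158
  y_4 = 0.021 - 0.1*0.2523 = -0.0042
f(1.7158, -0.0042) = 1*1.7158^2 + 6*(-0.0042)^2 = 2.944


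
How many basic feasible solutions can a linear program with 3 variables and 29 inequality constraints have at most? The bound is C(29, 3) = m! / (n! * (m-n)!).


Each vertex corresponds to some choice of n active constraints out of m, so the number of vertices is at most C(m, n) = m! / (n!(m-n)!).
m = 29, n = 3
Numerator: 29 * 28 * 27
Denominator: 3! = 6
C(29, 3) = 3654


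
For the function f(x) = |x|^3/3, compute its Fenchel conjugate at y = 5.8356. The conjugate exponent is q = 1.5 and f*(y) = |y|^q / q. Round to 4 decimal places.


The conjugate exponent q satisfies 1/p + 1/q = 1.
p = 3, so q = 3/(3 - 1) = 1.5
|y|^q = 5.8356^1.5 = 14.0971
f*(5.8356) = 14.0971 / 1.5 = 9.398


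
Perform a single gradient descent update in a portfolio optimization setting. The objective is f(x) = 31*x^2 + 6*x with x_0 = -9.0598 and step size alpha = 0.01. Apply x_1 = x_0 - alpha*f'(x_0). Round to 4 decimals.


We compute the gradient at x_0 and apply the update.
f'(x) = 62*x + 6
f'(-9.0598) = 62*-9.0598 + 6 = -555.7076
x_1 = -9.0598 - 0.01*-555.7076 = -3.5027


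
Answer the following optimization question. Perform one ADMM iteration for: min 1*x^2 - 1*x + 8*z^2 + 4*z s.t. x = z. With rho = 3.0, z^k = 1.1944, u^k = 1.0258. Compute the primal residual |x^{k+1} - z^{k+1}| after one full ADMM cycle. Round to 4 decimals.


ADMM iteration with rho = 3.0, z^k = 1.1944, u^k = 1.0258
Step 1: x-update.
Minimize 1*x^2 - 1*x + (3.0/2)*(x - 1.1944 + 1.0258)^2
FOC: (2*1 + 3.0)*x = 1 + 3.0*(1.1944 - 1.0258)
x^{k+1} = 0.3012
Step 2: z-update.
Minimize 8*z^2 + 4*z + (3.0/2)*(0.3012 - z + 1.0258)^2
FOC: (2*8 + 3.0)*z = -4 + 3.0*(0.3012 + 1.0258)
z^{k+1} = -0.001
Step 3: u-update.
u^{k+1} = 1.0258 + 0.3012 + 0.001 = 1.328
Step 4: Primal residual = |0.3012 + 0.001| = 0.3022


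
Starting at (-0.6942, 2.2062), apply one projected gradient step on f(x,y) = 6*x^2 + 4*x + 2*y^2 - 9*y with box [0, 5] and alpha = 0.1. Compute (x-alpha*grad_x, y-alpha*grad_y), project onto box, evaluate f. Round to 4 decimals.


Step 1: Compute gradient at (-0.6942, 2.2062).
grad_x = 2*6*-0.6942 + 4 = -4.3304
grad_y = 2*2*2.2062 - 9 = -0.1752
Step 2: Gradient step.
x_raw = -0.6942 - 0.1*-4.3304 = -0.2612
y_raw = 2.2062 - 0.1*-0.1752 = 2.2237
Step 3: Project onto [0, 5].
x_proj = clip(-0.2612) = 0.0
y_proj = clip(2.2237) = 2.2237
Step 4: Evaluate f.
f(0.0, 2.2237) = -10.1236


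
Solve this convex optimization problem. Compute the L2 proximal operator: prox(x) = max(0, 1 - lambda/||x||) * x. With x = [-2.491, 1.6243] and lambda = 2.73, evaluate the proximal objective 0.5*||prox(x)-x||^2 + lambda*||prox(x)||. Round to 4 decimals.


Step 1: Compute ||x||.
||x|| = 2.9738
Step 2: Compute scaling factor.
scale = max(0, 1 - 2.73/2.9738) = 0.082
Step 3: prox(x) = [-0.2042, 0.1332]
||prox(x)|| = 0.2438
Step 4: Proximal objective.
0.5*||prox-x||^2 = 3.7265
lambda*||prox|| = 0.6656
Total = 4.392


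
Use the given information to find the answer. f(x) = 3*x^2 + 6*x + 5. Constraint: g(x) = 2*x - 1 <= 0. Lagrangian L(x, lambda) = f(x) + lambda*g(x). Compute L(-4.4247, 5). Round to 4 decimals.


Step 1: Evaluate f(x).
f(-4.4247) = 3*(-4.4247)^2 + 6*(-4.4247) + 5 = 37.1857
Step 2: Evaluate g(x).
g(-4.4247) = 2*-4.4247 - 1 = -9.8494
Step 3: Compute Lagrangian.
L = 37.1857 + 5*-9.8494 = -12.0613


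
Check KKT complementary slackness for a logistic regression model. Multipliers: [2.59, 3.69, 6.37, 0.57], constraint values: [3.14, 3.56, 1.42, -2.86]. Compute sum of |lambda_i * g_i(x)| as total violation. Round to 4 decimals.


KKT complementary slackness check:
lambda_1 * g_1 = 2.59 * 3.14 = 8.1326
lambda_2 * g_2 = 3.69 * 3.56 = 13.1364
lambda_3 * g_3 = 6.37 * 1.42 = 9.0454
lambda_4 * g_4 = 0.57 * -2.86 = -1.6302
Total violation = 8.1326 + 13.1364 + 9.0454 + 1.6302 = 31.9446


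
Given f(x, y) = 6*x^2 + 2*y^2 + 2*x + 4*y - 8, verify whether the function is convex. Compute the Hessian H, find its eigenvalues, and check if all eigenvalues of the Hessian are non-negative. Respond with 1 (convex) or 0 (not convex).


The Hessian of f(x,y) = 6*x^2 + 2*y^2 + 2*x + 4*y - 8 is:
H = [[12, 0], [0, 4]]
Trace = 12 + 4 = 16
Determinant = 12*4 - (0)^2 = 48
Discriminant = (16)^2 - 4*48 = 64.0
Eigenvalues: lambda_1 = 4.0, lambda_2 = 12.0
The function is convex.

1
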